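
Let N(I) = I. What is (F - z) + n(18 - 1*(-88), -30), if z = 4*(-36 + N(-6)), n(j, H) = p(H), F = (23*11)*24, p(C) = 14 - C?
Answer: 6284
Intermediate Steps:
F = 6072 (F = 253*24 = 6072)
n(j, H) = 14 - H
z = -168 (z = 4*(-36 - 6) = 4*(-42) = -168)
(F - z) + n(18 - 1*(-88), -30) = (6072 - 1*(-168)) + (14 - 1*(-30)) = (6072 + 168) + (14 + 30) = 6240 + 44 = 6284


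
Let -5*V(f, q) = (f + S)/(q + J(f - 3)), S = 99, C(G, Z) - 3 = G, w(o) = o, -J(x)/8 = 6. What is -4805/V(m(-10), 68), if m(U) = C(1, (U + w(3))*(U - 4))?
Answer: 480500/103 ≈ 4665.0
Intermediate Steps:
J(x) = -48 (J(x) = -8*6 = -48)
C(G, Z) = 3 + G
m(U) = 4 (m(U) = 3 + 1 = 4)
V(f, q) = -(99 + f)/(5*(-48 + q)) (V(f, q) = -(f + 99)/(5*(q - 48)) = -(99 + f)/(5*(-48 + q)))
-4805/V(m(-10), 68) = -4805*5*(-48 + 68)/(-99 - 1*4) = -4805*100/(-99 - 4) = -4805/((⅕)*(1/20)*(-103)) = -4805/(-103/100) = -4805*(-100/103) = 480500/103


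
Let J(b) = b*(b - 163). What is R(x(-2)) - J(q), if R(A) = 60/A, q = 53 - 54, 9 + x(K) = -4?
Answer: -2192/13 ≈ -168.62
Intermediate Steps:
x(K) = -13 (x(K) = -9 - 4 = -13)
q = -1
J(b) = b*(-163 + b)
R(x(-2)) - J(q) = 60/(-13) - (-1)*(-163 - 1) = 60*(-1/13) - (-1)*(-164) = -60/13 - 1*164 = -60/13 - 164 = -2192/13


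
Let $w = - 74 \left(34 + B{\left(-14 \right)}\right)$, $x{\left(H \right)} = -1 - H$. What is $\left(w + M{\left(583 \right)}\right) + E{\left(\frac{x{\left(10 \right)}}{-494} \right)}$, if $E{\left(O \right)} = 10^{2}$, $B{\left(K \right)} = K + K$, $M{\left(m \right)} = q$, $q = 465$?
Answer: $121$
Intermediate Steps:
$M{\left(m \right)} = 465$
$B{\left(K \right)} = 2 K$
$E{\left(O \right)} = 100$
$w = -444$ ($w = - 74 \left(34 + 2 \left(-14\right)\right) = - 74 \left(34 - 28\right) = \left(-74\right) 6 = -444$)
$\left(w + M{\left(583 \right)}\right) + E{\left(\frac{x{\left(10 \right)}}{-494} \right)} = \left(-444 + 465\right) + 100 = 21 + 100 = 121$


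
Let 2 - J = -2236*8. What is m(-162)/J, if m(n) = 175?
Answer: 35/3578 ≈ 0.0097820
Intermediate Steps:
J = 17890 (J = 2 - (-2236)*8 = 2 - 1*(-17888) = 2 + 17888 = 17890)
m(-162)/J = 175/17890 = 175*(1/17890) = 35/3578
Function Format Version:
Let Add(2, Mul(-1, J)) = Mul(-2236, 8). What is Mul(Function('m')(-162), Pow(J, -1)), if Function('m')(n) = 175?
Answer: Rational(35, 3578) ≈ 0.0097820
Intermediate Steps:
J = 17890 (J = Add(2, Mul(-1, Mul(-2236, 8))) = Add(2, Mul(-1, -17888)) = Add(2, 17888) = 17890)
Mul(Function('m')(-162), Pow(J, -1)) = Mul(175, Pow(17890, -1)) = Mul(175, Rational(1, 17890)) = Rational(35, 3578)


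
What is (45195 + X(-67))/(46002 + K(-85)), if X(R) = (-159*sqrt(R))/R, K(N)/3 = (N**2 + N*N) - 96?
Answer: 15065/29688 + 53*I*sqrt(67)/1989096 ≈ 0.50744 + 0.0002181*I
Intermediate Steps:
K(N) = -288 + 6*N**2 (K(N) = 3*((N**2 + N*N) - 96) = 3*((N**2 + N**2) - 96) = 3*(2*N**2 - 96) = 3*(-96 + 2*N**2) = -288 + 6*N**2)
X(R) = -159/sqrt(R)
(45195 + X(-67))/(46002 + K(-85)) = (45195 - (-159)*I*sqrt(67)/67)/(46002 + (-288 + 6*(-85)**2)) = (45195 - (-159)*I*sqrt(67)/67)/(46002 + (-288 + 6*7225)) = (45195 + 159*I*sqrt(67)/67)/(46002 + (-288 + 43350)) = (45195 + 159*I*sqrt(67)/67)/(46002 + 43062) = (45195 + 159*I*sqrt(67)/67)/89064 = (45195 + 159*I*sqrt(67)/67)*(1/89064) = 15065/29688 + 53*I*sqrt(67)/1989096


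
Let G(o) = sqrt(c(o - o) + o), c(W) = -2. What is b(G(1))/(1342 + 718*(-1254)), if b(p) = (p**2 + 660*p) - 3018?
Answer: 3019/899030 - 6*I/8173 ≈ 0.0033581 - 0.00073412*I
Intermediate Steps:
G(o) = sqrt(-2 + o)
b(p) = -3018 + p**2 + 660*p
b(G(1))/(1342 + 718*(-1254)) = (-3018 + (sqrt(-2 + 1))**2 + 660*sqrt(-2 + 1))/(1342 + 718*(-1254)) = (-3018 + (sqrt(-1))**2 + 660*sqrt(-1))/(1342 - 900372) = (-3018 + I**2 + 660*I)/(-899030) = (-3018 - 1 + 660*I)*(-1/899030) = (-3019 + 660*I)*(-1/899030) = 3019/899030 - 6*I/8173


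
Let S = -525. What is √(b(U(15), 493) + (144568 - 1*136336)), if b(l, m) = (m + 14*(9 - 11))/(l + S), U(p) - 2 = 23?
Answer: √823107/10 ≈ 90.725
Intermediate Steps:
U(p) = 25 (U(p) = 2 + 23 = 25)
b(l, m) = (-28 + m)/(-525 + l) (b(l, m) = (m + 14*(9 - 11))/(l - 525) = (m + 14*(-2))/(-525 + l) = (m - 28)/(-525 + l) = (-28 + m)/(-525 + l))
√(b(U(15), 493) + (144568 - 1*136336)) = √((-28 + 493)/(-525 + 25) + (144568 - 1*136336)) = √(465/(-500) + (144568 - 136336)) = √(-1/500*465 + 8232) = √(-93/100 + 8232) = √(823107/100) = √823107/10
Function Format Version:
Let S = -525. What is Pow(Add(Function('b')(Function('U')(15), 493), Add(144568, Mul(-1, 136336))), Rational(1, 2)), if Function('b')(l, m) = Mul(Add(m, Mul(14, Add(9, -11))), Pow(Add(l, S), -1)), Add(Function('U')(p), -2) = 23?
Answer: Mul(Rational(1, 10), Pow(823107, Rational(1, 2))) ≈ 90.725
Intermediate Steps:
Function('U')(p) = 25 (Function('U')(p) = Add(2, 23) = 25)
Function('b')(l, m) = Mul(Pow(Add(-525, l), -1), Add(-28, m)) (Function('b')(l, m) = Mul(Add(m, Mul(14, Add(9, -11))), Pow(Add(l, -525), -1)) = Mul(Add(m, Mul(14, -2)), Pow(Add(-525, l), -1)) = Mul(Add(m, -28), Pow(Add(-525, l), -1)) = Mul(Add(-28, m), Pow(Add(-525, l), -1)) = Mul(Pow(Add(-525, l), -1), Add(-28, m)))
Pow(Add(Function('b')(Function('U')(15), 493), Add(144568, Mul(-1, 136336))), Rational(1, 2)) = Pow(Add(Mul(Pow(Add(-525, 25), -1), Add(-28, 493)), Add(144568, Mul(-1, 136336))), Rational(1, 2)) = Pow(Add(Mul(Pow(-500, -1), 465), Add(144568, -136336)), Rational(1, 2)) = Pow(Add(Mul(Rational(-1, 500), 465), 8232), Rational(1, 2)) = Pow(Add(Rational(-93, 100), 8232), Rational(1, 2)) = Pow(Rational(823107, 100), Rational(1, 2)) = Mul(Rational(1, 10), Pow(823107, Rational(1, 2)))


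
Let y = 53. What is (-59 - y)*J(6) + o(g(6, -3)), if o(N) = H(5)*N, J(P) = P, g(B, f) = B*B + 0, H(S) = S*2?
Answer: -312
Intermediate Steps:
H(S) = 2*S
g(B, f) = B**2 (g(B, f) = B**2 + 0 = B**2)
o(N) = 10*N (o(N) = (2*5)*N = 10*N)
(-59 - y)*J(6) + o(g(6, -3)) = (-59 - 1*53)*6 + 10*6**2 = (-59 - 53)*6 + 10*36 = -112*6 + 360 = -672 + 360 = -312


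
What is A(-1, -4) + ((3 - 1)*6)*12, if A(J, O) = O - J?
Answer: 141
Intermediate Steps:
A(-1, -4) + ((3 - 1)*6)*12 = (-4 - 1*(-1)) + ((3 - 1)*6)*12 = (-4 + 1) + (2*6)*12 = -3 + 12*12 = -3 + 144 = 141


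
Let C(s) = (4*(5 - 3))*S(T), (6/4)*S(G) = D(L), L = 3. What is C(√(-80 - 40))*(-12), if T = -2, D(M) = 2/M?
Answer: -128/3 ≈ -42.667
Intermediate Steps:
S(G) = 4/9 (S(G) = 2*(2/3)/3 = 2*(2*(⅓))/3 = (⅔)*(⅔) = 4/9)
C(s) = 32/9 (C(s) = (4*(5 - 3))*(4/9) = (4*2)*(4/9) = 8*(4/9) = 32/9)
C(√(-80 - 40))*(-12) = (32/9)*(-12) = -128/3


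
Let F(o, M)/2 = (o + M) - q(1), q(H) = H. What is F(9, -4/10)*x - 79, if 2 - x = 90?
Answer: -7083/5 ≈ -1416.6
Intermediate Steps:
x = -88 (x = 2 - 1*90 = 2 - 90 = -88)
F(o, M) = -2 + 2*M + 2*o (F(o, M) = 2*((o + M) - 1*1) = 2*((M + o) - 1) = 2*(-1 + M + o) = -2 + 2*M + 2*o)
F(9, -4/10)*x - 79 = (-2 + 2*(-4/10) + 2*9)*(-88) - 79 = (-2 + 2*(-4*⅒) + 18)*(-88) - 79 = (-2 + 2*(-⅖) + 18)*(-88) - 79 = (-2 - ⅘ + 18)*(-88) - 79 = (76/5)*(-88) - 79 = -6688/5 - 79 = -7083/5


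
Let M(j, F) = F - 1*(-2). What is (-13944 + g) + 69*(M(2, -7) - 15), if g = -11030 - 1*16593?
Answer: -42947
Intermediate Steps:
M(j, F) = 2 + F (M(j, F) = F + 2 = 2 + F)
g = -27623 (g = -11030 - 16593 = -27623)
(-13944 + g) + 69*(M(2, -7) - 15) = (-13944 - 27623) + 69*((2 - 7) - 15) = -41567 + 69*(-5 - 15) = -41567 + 69*(-20) = -41567 - 1380 = -42947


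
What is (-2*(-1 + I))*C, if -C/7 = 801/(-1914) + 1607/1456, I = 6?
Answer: 1591285/33176 ≈ 47.965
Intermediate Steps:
C = -318257/66352 (C = -7*(801/(-1914) + 1607/1456) = -7*(801*(-1/1914) + 1607*(1/1456)) = -7*(-267/638 + 1607/1456) = -7*318257/464464 = -318257/66352 ≈ -4.7965)
(-2*(-1 + I))*C = -2*(-1 + 6)*(-318257/66352) = -2*5*(-318257/66352) = -10*(-318257/66352) = 1591285/33176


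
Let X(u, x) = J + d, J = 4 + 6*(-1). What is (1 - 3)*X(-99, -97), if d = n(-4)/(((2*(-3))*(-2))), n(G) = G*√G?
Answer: 4 + 4*I/3 ≈ 4.0 + 1.3333*I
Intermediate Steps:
n(G) = G^(3/2)
J = -2 (J = 4 - 6 = -2)
d = -2*I/3 (d = (-4)^(3/2)/(((2*(-3))*(-2))) = (-8*I)/((-6*(-2))) = -8*I/12 = -8*I*(1/12) = -2*I/3 ≈ -0.66667*I)
X(u, x) = -2 - 2*I/3
(1 - 3)*X(-99, -97) = (1 - 3)*(-2 - 2*I/3) = -2*(-2 - 2*I/3) = 4 + 4*I/3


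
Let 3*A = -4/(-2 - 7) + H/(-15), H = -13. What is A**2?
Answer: 3481/18225 ≈ 0.19100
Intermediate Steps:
A = 59/135 (A = (-4/(-2 - 7) - 13/(-15))/3 = (-4/(-9) - 13*(-1/15))/3 = (-4*(-1/9) + 13/15)/3 = (4/9 + 13/15)/3 = (1/3)*(59/45) = 59/135 ≈ 0.43704)
A**2 = (59/135)**2 = 3481/18225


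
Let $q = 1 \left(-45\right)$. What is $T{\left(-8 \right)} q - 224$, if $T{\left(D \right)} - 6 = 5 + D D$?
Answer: $-3599$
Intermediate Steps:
$q = -45$
$T{\left(D \right)} = 11 + D^{2}$ ($T{\left(D \right)} = 6 + \left(5 + D D\right) = 6 + \left(5 + D^{2}\right) = 11 + D^{2}$)
$T{\left(-8 \right)} q - 224 = \left(11 + \left(-8\right)^{2}\right) \left(-45\right) - 224 = \left(11 + 64\right) \left(-45\right) - 224 = 75 \left(-45\right) - 224 = -3375 - 224 = -3599$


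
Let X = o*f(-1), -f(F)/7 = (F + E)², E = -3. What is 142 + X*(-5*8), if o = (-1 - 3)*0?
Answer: 142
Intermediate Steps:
f(F) = -7*(-3 + F)² (f(F) = -7*(F - 3)² = -7*(-3 + F)²)
o = 0 (o = -4*0 = 0)
X = 0 (X = 0*(-7*(-3 - 1)²) = 0*(-7*(-4)²) = 0*(-7*16) = 0*(-112) = 0)
142 + X*(-5*8) = 142 + 0*(-5*8) = 142 + 0*(-40) = 142 + 0 = 142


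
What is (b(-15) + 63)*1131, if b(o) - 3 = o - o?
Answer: 74646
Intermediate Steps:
b(o) = 3 (b(o) = 3 + (o - o) = 3 + 0 = 3)
(b(-15) + 63)*1131 = (3 + 63)*1131 = 66*1131 = 74646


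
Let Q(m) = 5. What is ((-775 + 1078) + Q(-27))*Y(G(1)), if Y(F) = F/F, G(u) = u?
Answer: 308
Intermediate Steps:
Y(F) = 1
((-775 + 1078) + Q(-27))*Y(G(1)) = ((-775 + 1078) + 5)*1 = (303 + 5)*1 = 308*1 = 308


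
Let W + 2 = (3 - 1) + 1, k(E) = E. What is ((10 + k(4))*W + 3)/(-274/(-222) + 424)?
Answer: 1887/47201 ≈ 0.039978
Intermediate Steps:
W = 1 (W = -2 + ((3 - 1) + 1) = -2 + (2 + 1) = -2 + 3 = 1)
((10 + k(4))*W + 3)/(-274/(-222) + 424) = ((10 + 4)*1 + 3)/(-274/(-222) + 424) = (14*1 + 3)/(-274*(-1/222) + 424) = (14 + 3)/(137/111 + 424) = 17/(47201/111) = 17*(111/47201) = 1887/47201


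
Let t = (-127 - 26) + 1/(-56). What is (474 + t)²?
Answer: 323100625/3136 ≈ 1.0303e+5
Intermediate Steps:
t = -8569/56 (t = -153 - 1/56 = -8569/56 ≈ -153.02)
(474 + t)² = (474 - 8569/56)² = (17975/56)² = 323100625/3136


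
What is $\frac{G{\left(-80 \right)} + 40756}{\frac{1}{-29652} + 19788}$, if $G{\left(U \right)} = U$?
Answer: $\frac{1206124752}{586753775} \approx 2.0556$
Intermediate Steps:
$\frac{G{\left(-80 \right)} + 40756}{\frac{1}{-29652} + 19788} = \frac{-80 + 40756}{\frac{1}{-29652} + 19788} = \frac{40676}{- \frac{1}{29652} + 19788} = \frac{40676}{\frac{586753775}{29652}} = 40676 \cdot \frac{29652}{586753775} = \frac{1206124752}{586753775}$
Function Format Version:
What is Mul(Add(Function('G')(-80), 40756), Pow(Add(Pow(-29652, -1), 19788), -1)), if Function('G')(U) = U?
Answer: Rational(1206124752, 586753775) ≈ 2.0556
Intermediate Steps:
Mul(Add(Function('G')(-80), 40756), Pow(Add(Pow(-29652, -1), 19788), -1)) = Mul(Add(-80, 40756), Pow(Add(Pow(-29652, -1), 19788), -1)) = Mul(40676, Pow(Add(Rational(-1, 29652), 19788), -1)) = Mul(40676, Pow(Rational(586753775, 29652), -1)) = Mul(40676, Rational(29652, 586753775)) = Rational(1206124752, 586753775)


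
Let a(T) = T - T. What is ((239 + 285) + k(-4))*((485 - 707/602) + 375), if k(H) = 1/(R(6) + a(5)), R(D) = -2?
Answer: 77330373/172 ≈ 4.4960e+5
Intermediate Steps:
a(T) = 0
k(H) = -1/2 (k(H) = 1/(-2 + 0) = 1/(-2) = -1/2)
((239 + 285) + k(-4))*((485 - 707/602) + 375) = ((239 + 285) - 1/2)*((485 - 707/602) + 375) = (524 - 1/2)*((485 - 707*1/602) + 375) = 1047*((485 - 101/86) + 375)/2 = 1047*(41609/86 + 375)/2 = (1047/2)*(73859/86) = 77330373/172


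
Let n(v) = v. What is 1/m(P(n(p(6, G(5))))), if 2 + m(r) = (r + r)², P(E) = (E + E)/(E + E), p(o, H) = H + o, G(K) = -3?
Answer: ½ ≈ 0.50000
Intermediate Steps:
P(E) = 1 (P(E) = (2*E)/((2*E)) = (2*E)*(1/(2*E)) = 1)
m(r) = -2 + 4*r² (m(r) = -2 + (r + r)² = -2 + (2*r)² = -2 + 4*r²)
1/m(P(n(p(6, G(5))))) = 1/(-2 + 4*1²) = 1/(-2 + 4*1) = 1/(-2 + 4) = 1/2 = ½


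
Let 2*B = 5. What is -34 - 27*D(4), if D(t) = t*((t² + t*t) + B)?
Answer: -3760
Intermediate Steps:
B = 5/2 (B = (½)*5 = 5/2 ≈ 2.5000)
D(t) = t*(5/2 + 2*t²) (D(t) = t*((t² + t*t) + 5/2) = t*((t² + t²) + 5/2) = t*(2*t² + 5/2) = t*(5/2 + 2*t²))
-34 - 27*D(4) = -34 - 27*4*(5 + 4*4²)/2 = -34 - 27*4*(5 + 4*16)/2 = -34 - 27*4*(5 + 64)/2 = -34 - 27*4*69/2 = -34 - 27*138 = -34 - 3726 = -3760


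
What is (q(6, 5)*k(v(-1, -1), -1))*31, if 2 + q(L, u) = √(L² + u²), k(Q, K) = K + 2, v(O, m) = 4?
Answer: -62 + 31*√61 ≈ 180.12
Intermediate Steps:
k(Q, K) = 2 + K
q(L, u) = -2 + √(L² + u²)
(q(6, 5)*k(v(-1, -1), -1))*31 = ((-2 + √(6² + 5²))*(2 - 1))*31 = ((-2 + √(36 + 25))*1)*31 = ((-2 + √61)*1)*31 = (-2 + √61)*31 = -62 + 31*√61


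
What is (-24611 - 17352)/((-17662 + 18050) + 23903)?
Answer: -41963/24291 ≈ -1.7275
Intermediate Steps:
(-24611 - 17352)/((-17662 + 18050) + 23903) = -41963/(388 + 23903) = -41963/24291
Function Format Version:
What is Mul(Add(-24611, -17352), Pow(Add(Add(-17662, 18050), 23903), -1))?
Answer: Rational(-41963, 24291) ≈ -1.7275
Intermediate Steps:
Mul(Add(-24611, -17352), Pow(Add(Add(-17662, 18050), 23903), -1)) = Mul(-41963, Pow(Add(388, 23903), -1)) = Mul(-41963, Pow(24291, -1)) = Mul(-41963, Rational(1, 24291)) = Rational(-41963, 24291)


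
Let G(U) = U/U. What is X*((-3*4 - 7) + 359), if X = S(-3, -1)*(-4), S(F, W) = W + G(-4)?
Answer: 0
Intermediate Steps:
G(U) = 1
S(F, W) = 1 + W (S(F, W) = W + 1 = 1 + W)
X = 0 (X = (1 - 1)*(-4) = 0*(-4) = 0)
X*((-3*4 - 7) + 359) = 0*((-3*4 - 7) + 359) = 0*((-12 - 7) + 359) = 0*(-19 + 359) = 0*340 = 0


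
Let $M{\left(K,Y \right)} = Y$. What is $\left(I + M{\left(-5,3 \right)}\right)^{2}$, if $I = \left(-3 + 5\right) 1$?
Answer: $25$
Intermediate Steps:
$I = 2$ ($I = 2 \cdot 1 = 2$)
$\left(I + M{\left(-5,3 \right)}\right)^{2} = \left(2 + 3\right)^{2} = 5^{2} = 25$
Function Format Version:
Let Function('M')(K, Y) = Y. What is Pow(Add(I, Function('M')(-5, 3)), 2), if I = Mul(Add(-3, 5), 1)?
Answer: 25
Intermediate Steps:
I = 2 (I = Mul(2, 1) = 2)
Pow(Add(I, Function('M')(-5, 3)), 2) = Pow(Add(2, 3), 2) = Pow(5, 2) = 25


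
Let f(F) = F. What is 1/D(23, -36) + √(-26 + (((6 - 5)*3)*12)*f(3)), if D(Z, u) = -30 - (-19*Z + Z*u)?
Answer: 1/1235 + √82 ≈ 9.0562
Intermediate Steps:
D(Z, u) = -30 + 19*Z - Z*u (D(Z, u) = -30 + (19*Z - Z*u) = -30 + 19*Z - Z*u)
1/D(23, -36) + √(-26 + (((6 - 5)*3)*12)*f(3)) = 1/(-30 + 19*23 - 1*23*(-36)) + √(-26 + (((6 - 5)*3)*12)*3) = 1/(-30 + 437 + 828) + √(-26 + ((1*3)*12)*3) = 1/1235 + √(-26 + (3*12)*3) = 1/1235 + √(-26 + 36*3) = 1/1235 + √(-26 + 108) = 1/1235 + √82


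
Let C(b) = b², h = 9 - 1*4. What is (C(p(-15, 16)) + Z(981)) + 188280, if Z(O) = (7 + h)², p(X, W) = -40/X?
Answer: 1695880/9 ≈ 1.8843e+5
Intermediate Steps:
h = 5 (h = 9 - 4 = 5)
Z(O) = 144 (Z(O) = (7 + 5)² = 12² = 144)
(C(p(-15, 16)) + Z(981)) + 188280 = ((-40/(-15))² + 144) + 188280 = ((-40*(-1/15))² + 144) + 188280 = ((8/3)² + 144) + 188280 = (64/9 + 144) + 188280 = 1360/9 + 188280 = 1695880/9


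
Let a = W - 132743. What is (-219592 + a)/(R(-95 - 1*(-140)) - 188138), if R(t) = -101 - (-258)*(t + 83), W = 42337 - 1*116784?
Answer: 426782/155215 ≈ 2.7496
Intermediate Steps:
W = -74447 (W = 42337 - 116784 = -74447)
a = -207190 (a = -74447 - 132743 = -207190)
R(t) = 21313 + 258*t (R(t) = -101 - (-258)*(83 + t) = -101 - (-21414 - 258*t) = -101 + (21414 + 258*t) = 21313 + 258*t)
(-219592 + a)/(R(-95 - 1*(-140)) - 188138) = (-219592 - 207190)/((21313 + 258*(-95 - 1*(-140))) - 188138) = -426782/((21313 + 258*(-95 + 140)) - 188138) = -426782/((21313 + 258*45) - 188138) = -426782/((21313 + 11610) - 188138) = -426782/(32923 - 188138) = -426782/(-155215) = -426782*(-1/155215) = 426782/155215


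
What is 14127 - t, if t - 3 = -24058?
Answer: 38182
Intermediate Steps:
t = -24055 (t = 3 - 24058 = -24055)
14127 - t = 14127 - 1*(-24055) = 14127 + 24055 = 38182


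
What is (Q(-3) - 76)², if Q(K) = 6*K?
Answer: 8836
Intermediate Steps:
(Q(-3) - 76)² = (6*(-3) - 76)² = (-18 - 76)² = (-94)² = 8836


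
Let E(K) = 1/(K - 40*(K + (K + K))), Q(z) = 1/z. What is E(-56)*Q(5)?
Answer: 1/33320 ≈ 3.0012e-5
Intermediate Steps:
E(K) = -1/(119*K) (E(K) = 1/(K - 40*(K + 2*K)) = 1/(K - 120*K) = 1/(-119*K) = -1/(119*K))
E(-56)*Q(5) = -1/119/(-56)/5 = -1/119*(-1/56)*(⅕) = (1/6664)*(⅕) = 1/33320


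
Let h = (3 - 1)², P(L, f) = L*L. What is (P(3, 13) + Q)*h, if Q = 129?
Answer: 552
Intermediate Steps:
P(L, f) = L²
h = 4 (h = 2² = 4)
(P(3, 13) + Q)*h = (3² + 129)*4 = (9 + 129)*4 = 138*4 = 552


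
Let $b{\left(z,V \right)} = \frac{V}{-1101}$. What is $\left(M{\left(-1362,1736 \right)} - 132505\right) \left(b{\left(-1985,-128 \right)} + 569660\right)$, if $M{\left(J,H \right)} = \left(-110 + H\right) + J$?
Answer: $- \frac{82940998200908}{1101} \approx -7.5332 \cdot 10^{10}$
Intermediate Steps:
$M{\left(J,H \right)} = -110 + H + J$
$b{\left(z,V \right)} = - \frac{V}{1101}$ ($b{\left(z,V \right)} = V \left(- \frac{1}{1101}\right) = - \frac{V}{1101}$)
$\left(M{\left(-1362,1736 \right)} - 132505\right) \left(b{\left(-1985,-128 \right)} + 569660\right) = \left(\left(-110 + 1736 - 1362\right) - 132505\right) \left(\left(- \frac{1}{1101}\right) \left(-128\right) + 569660\right) = \left(264 - 132505\right) \left(\frac{128}{1101} + 569660\right) = \left(-132241\right) \frac{627195788}{1101} = - \frac{82940998200908}{1101}$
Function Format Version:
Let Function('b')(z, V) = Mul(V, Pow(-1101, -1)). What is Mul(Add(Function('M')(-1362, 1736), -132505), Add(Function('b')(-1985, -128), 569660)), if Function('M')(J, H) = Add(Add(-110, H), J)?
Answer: Rational(-82940998200908, 1101) ≈ -7.5332e+10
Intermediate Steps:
Function('M')(J, H) = Add(-110, H, J)
Function('b')(z, V) = Mul(Rational(-1, 1101), V) (Function('b')(z, V) = Mul(V, Rational(-1, 1101)) = Mul(Rational(-1, 1101), V))
Mul(Add(Function('M')(-1362, 1736), -132505), Add(Function('b')(-1985, -128), 569660)) = Mul(Add(Add(-110, 1736, -1362), -132505), Add(Mul(Rational(-1, 1101), -128), 569660)) = Mul(Add(264, -132505), Add(Rational(128, 1101), 569660)) = Mul(-132241, Rational(627195788, 1101)) = Rational(-82940998200908, 1101)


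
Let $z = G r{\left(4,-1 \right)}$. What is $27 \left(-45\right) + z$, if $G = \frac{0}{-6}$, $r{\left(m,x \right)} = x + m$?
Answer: $-1215$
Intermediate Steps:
$r{\left(m,x \right)} = m + x$
$G = 0$ ($G = 0 \left(- \frac{1}{6}\right) = 0$)
$z = 0$ ($z = 0 \left(4 - 1\right) = 0 \cdot 3 = 0$)
$27 \left(-45\right) + z = 27 \left(-45\right) + 0 = -1215 + 0 = -1215$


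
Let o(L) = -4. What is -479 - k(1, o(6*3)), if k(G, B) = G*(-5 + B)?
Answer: -470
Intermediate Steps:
-479 - k(1, o(6*3)) = -479 - (-5 - 4) = -479 - (-9) = -479 - 1*(-9) = -479 + 9 = -470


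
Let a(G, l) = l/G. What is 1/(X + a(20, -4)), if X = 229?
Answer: 5/1144 ≈ 0.0043706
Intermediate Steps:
1/(X + a(20, -4)) = 1/(229 - 4/20) = 1/(229 - 4*1/20) = 1/(229 - ⅕) = 1/(1144/5) = 5/1144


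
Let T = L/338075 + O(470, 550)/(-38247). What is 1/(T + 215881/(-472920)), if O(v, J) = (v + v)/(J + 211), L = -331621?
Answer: -103411837830085400/148646977940987577 ≈ -0.69569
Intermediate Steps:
O(v, J) = 2*v/(211 + J) (O(v, J) = (2*v)/(211 + J) = 2*v/(211 + J))
T = -9652467673007/9839999793525 (T = -331621/338075 + (2*470/(211 + 550))/(-38247) = -331621*1/338075 + (2*470/761)*(-1/38247) = -331621/338075 + (2*470*(1/761))*(-1/38247) = -331621/338075 + (940/761)*(-1/38247) = -331621/338075 - 940/29105967 = -9652467673007/9839999793525 ≈ -0.98094)
1/(T + 215881/(-472920)) = 1/(-9652467673007/9839999793525 + 215881/(-472920)) = 1/(-9652467673007/9839999793525 + 215881*(-1/472920)) = 1/(-9652467673007/9839999793525 - 215881/472920) = 1/(-148646977940987577/103411837830085400) = -103411837830085400/148646977940987577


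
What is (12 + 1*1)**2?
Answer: 169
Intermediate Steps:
(12 + 1*1)**2 = (12 + 1)**2 = 13**2 = 169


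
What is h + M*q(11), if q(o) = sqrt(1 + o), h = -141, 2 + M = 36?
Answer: -141 + 68*sqrt(3) ≈ -23.221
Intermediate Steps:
M = 34 (M = -2 + 36 = 34)
h + M*q(11) = -141 + 34*sqrt(1 + 11) = -141 + 34*sqrt(12) = -141 + 34*(2*sqrt(3)) = -141 + 68*sqrt(3)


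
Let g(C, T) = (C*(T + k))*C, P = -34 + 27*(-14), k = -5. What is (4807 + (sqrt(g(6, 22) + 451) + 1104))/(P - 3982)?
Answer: -5911/4394 - sqrt(1063)/4394 ≈ -1.3527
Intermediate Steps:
P = -412 (P = -34 - 378 = -412)
g(C, T) = C**2*(-5 + T) (g(C, T) = (C*(T - 5))*C = (C*(-5 + T))*C = C**2*(-5 + T))
(4807 + (sqrt(g(6, 22) + 451) + 1104))/(P - 3982) = (4807 + (sqrt(6**2*(-5 + 22) + 451) + 1104))/(-412 - 3982) = (4807 + (sqrt(36*17 + 451) + 1104))/(-4394) = (4807 + (sqrt(612 + 451) + 1104))*(-1/4394) = (4807 + (sqrt(1063) + 1104))*(-1/4394) = (4807 + (1104 + sqrt(1063)))*(-1/4394) = (5911 + sqrt(1063))*(-1/4394) = -5911/4394 - sqrt(1063)/4394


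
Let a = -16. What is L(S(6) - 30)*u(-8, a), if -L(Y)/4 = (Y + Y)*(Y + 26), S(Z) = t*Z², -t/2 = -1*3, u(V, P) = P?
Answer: 5047296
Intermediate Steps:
t = 6 (t = -(-2)*3 = -2*(-3) = 6)
S(Z) = 6*Z²
L(Y) = -8*Y*(26 + Y) (L(Y) = -4*(Y + Y)*(Y + 26) = -4*2*Y*(26 + Y) = -8*Y*(26 + Y))
L(S(6) - 30)*u(-8, a) = -8*(6*6² - 30)*(26 + (6*6² - 30))*(-16) = -8*(6*36 - 30)*(26 + (6*36 - 30))*(-16) = -8*(216 - 30)*(26 + (216 - 30))*(-16) = -8*186*(26 + 186)*(-16) = -8*186*212*(-16) = -315456*(-16) = 5047296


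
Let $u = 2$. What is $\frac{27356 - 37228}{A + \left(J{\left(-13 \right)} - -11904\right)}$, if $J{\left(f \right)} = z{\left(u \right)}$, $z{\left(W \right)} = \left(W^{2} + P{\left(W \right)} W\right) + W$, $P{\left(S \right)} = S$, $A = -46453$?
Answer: $\frac{9872}{34539} \approx 0.28582$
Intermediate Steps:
$z{\left(W \right)} = W + 2 W^{2}$ ($z{\left(W \right)} = \left(W^{2} + W W\right) + W = \left(W^{2} + W^{2}\right) + W = 2 W^{2} + W = W + 2 W^{2}$)
$J{\left(f \right)} = 10$ ($J{\left(f \right)} = 2 \left(1 + 2 \cdot 2\right) = 2 \left(1 + 4\right) = 2 \cdot 5 = 10$)
$\frac{27356 - 37228}{A + \left(J{\left(-13 \right)} - -11904\right)} = \frac{27356 - 37228}{-46453 + \left(10 - -11904\right)} = - \frac{9872}{-46453 + \left(10 + 11904\right)} = - \frac{9872}{-46453 + 11914} = - \frac{9872}{-34539} = \left(-9872\right) \left(- \frac{1}{34539}\right) = \frac{9872}{34539}$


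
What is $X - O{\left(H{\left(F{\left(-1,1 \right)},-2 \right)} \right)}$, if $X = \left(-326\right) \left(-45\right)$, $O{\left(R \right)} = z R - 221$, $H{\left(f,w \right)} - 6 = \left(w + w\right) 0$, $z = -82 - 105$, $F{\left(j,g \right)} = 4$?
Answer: $16013$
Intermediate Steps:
$z = -187$ ($z = -82 - 105 = -187$)
$H{\left(f,w \right)} = 6$ ($H{\left(f,w \right)} = 6 + \left(w + w\right) 0 = 6 + 2 w 0 = 6 + 0 = 6$)
$O{\left(R \right)} = -221 - 187 R$ ($O{\left(R \right)} = - 187 R - 221 = -221 - 187 R$)
$X = 14670$
$X - O{\left(H{\left(F{\left(-1,1 \right)},-2 \right)} \right)} = 14670 - \left(-221 - 1122\right) = 14670 - -1343 = 14670 + 1343 = 16013$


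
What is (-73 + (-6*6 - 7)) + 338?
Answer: 222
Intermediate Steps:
(-73 + (-6*6 - 7)) + 338 = (-73 + (-36 - 7)) + 338 = (-73 - 43) + 338 = -116 + 338 = 222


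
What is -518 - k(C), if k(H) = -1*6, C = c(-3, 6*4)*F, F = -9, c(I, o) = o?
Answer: -512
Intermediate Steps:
C = -216 (C = (6*4)*(-9) = 24*(-9) = -216)
k(H) = -6
-518 - k(C) = -518 - 1*(-6) = -518 + 6 = -512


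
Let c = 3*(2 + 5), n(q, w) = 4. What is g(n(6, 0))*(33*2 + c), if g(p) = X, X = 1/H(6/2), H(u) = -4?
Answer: -87/4 ≈ -21.750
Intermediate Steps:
c = 21 (c = 3*7 = 21)
X = -¼ (X = 1/(-4) = -¼ ≈ -0.25000)
g(p) = -¼
g(n(6, 0))*(33*2 + c) = -(33*2 + 21)/4 = -(66 + 21)/4 = -¼*87 = -87/4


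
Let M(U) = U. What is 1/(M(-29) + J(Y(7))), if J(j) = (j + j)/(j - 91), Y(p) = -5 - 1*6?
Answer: -51/1468 ≈ -0.034741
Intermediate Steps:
Y(p) = -11 (Y(p) = -5 - 6 = -11)
J(j) = 2*j/(-91 + j) (J(j) = (2*j)/(-91 + j) = 2*j/(-91 + j))
1/(M(-29) + J(Y(7))) = 1/(-29 + 2*(-11)/(-91 - 11)) = 1/(-29 + 2*(-11)/(-102)) = 1/(-29 + 2*(-11)*(-1/102)) = 1/(-29 + 11/51) = 1/(-1468/51) = -51/1468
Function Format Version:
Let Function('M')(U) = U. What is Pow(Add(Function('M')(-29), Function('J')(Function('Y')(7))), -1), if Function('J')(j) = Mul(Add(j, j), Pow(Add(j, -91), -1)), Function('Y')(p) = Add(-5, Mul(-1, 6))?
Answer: Rational(-51, 1468) ≈ -0.034741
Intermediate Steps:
Function('Y')(p) = -11 (Function('Y')(p) = Add(-5, -6) = -11)
Function('J')(j) = Mul(2, j, Pow(Add(-91, j), -1)) (Function('J')(j) = Mul(Mul(2, j), Pow(Add(-91, j), -1)) = Mul(2, j, Pow(Add(-91, j), -1)))
Pow(Add(Function('M')(-29), Function('J')(Function('Y')(7))), -1) = Pow(Add(-29, Mul(2, -11, Pow(Add(-91, -11), -1))), -1) = Pow(Add(-29, Mul(2, -11, Pow(-102, -1))), -1) = Pow(Add(-29, Mul(2, -11, Rational(-1, 102))), -1) = Pow(Add(-29, Rational(11, 51)), -1) = Pow(Rational(-1468, 51), -1) = Rational(-51, 1468)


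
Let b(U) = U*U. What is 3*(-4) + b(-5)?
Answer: 13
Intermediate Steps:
b(U) = U²
3*(-4) + b(-5) = 3*(-4) + (-5)² = -12 + 25 = 13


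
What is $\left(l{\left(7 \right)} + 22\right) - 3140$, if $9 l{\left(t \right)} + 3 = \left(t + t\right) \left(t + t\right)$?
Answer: $- \frac{27869}{9} \approx -3096.6$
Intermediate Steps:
$l{\left(t \right)} = - \frac{1}{3} + \frac{4 t^{2}}{9}$ ($l{\left(t \right)} = - \frac{1}{3} + \frac{\left(t + t\right) \left(t + t\right)}{9} = - \frac{1}{3} + \frac{2 t 2 t}{9} = - \frac{1}{3} + \frac{4 t^{2}}{9}$)
$\left(l{\left(7 \right)} + 22\right) - 3140 = \left(\left(- \frac{1}{3} + \frac{4 \cdot 7^{2}}{9}\right) + 22\right) - 3140 = \left(\left(- \frac{1}{3} + \frac{4}{9} \cdot 49\right) + 22\right) - 3140 = \left(\left(- \frac{1}{3} + \frac{196}{9}\right) + 22\right) - 3140 = \left(\frac{193}{9} + 22\right) - 3140 = \frac{391}{9} - 3140 = - \frac{27869}{9}$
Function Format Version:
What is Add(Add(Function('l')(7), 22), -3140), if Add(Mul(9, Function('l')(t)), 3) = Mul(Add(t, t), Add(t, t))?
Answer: Rational(-27869, 9) ≈ -3096.6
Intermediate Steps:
Function('l')(t) = Add(Rational(-1, 3), Mul(Rational(4, 9), Pow(t, 2))) (Function('l')(t) = Add(Rational(-1, 3), Mul(Rational(1, 9), Mul(Add(t, t), Add(t, t)))) = Add(Rational(-1, 3), Mul(Rational(1, 9), Mul(Mul(2, t), Mul(2, t)))) = Add(Rational(-1, 3), Mul(Rational(1, 9), Mul(4, Pow(t, 2)))) = Add(Rational(-1, 3), Mul(Rational(4, 9), Pow(t, 2))))
Add(Add(Function('l')(7), 22), -3140) = Add(Add(Add(Rational(-1, 3), Mul(Rational(4, 9), Pow(7, 2))), 22), -3140) = Add(Add(Add(Rational(-1, 3), Mul(Rational(4, 9), 49)), 22), -3140) = Add(Add(Add(Rational(-1, 3), Rational(196, 9)), 22), -3140) = Add(Add(Rational(193, 9), 22), -3140) = Add(Rational(391, 9), -3140) = Rational(-27869, 9)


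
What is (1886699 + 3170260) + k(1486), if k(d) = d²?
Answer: 7265155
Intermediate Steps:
(1886699 + 3170260) + k(1486) = (1886699 + 3170260) + 1486² = 5056959 + 2208196 = 7265155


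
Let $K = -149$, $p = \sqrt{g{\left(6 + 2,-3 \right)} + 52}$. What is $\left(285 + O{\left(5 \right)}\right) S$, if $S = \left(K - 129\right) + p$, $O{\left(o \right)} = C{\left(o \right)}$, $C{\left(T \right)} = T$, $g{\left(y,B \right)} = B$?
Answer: $-78590$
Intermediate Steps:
$p = 7$ ($p = \sqrt{-3 + 52} = \sqrt{49} = 7$)
$O{\left(o \right)} = o$
$S = -271$ ($S = \left(-149 - 129\right) + 7 = -278 + 7 = -271$)
$\left(285 + O{\left(5 \right)}\right) S = \left(285 + 5\right) \left(-271\right) = 290 \left(-271\right) = -78590$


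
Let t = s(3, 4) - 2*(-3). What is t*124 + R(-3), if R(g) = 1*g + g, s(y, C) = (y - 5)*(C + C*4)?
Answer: -4222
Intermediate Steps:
s(y, C) = 5*C*(-5 + y) (s(y, C) = (-5 + y)*(C + 4*C) = (-5 + y)*(5*C) = 5*C*(-5 + y))
t = -34 (t = 5*4*(-5 + 3) - 2*(-3) = 5*4*(-2) + 6 = -40 + 6 = -34)
R(g) = 2*g (R(g) = g + g = 2*g)
t*124 + R(-3) = -34*124 + 2*(-3) = -4216 - 6 = -4222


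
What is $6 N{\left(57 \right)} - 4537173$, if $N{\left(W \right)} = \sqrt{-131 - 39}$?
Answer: $-4537173 + 6 i \sqrt{170} \approx -4.5372 \cdot 10^{6} + 78.23 i$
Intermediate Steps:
$N{\left(W \right)} = i \sqrt{170}$ ($N{\left(W \right)} = \sqrt{-170} = i \sqrt{170}$)
$6 N{\left(57 \right)} - 4537173 = 6 i \sqrt{170} - 4537173 = -4537173 + 6 i \sqrt{170}$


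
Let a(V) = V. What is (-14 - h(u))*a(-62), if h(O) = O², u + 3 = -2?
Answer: 2418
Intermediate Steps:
u = -5 (u = -3 - 2 = -5)
(-14 - h(u))*a(-62) = (-14 - 1*(-5)²)*(-62) = (-14 - 1*25)*(-62) = (-14 - 25)*(-62) = -39*(-62) = 2418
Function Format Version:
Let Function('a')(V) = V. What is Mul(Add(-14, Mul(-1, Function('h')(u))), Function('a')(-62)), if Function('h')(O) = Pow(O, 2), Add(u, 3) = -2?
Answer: 2418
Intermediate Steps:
u = -5 (u = Add(-3, -2) = -5)
Mul(Add(-14, Mul(-1, Function('h')(u))), Function('a')(-62)) = Mul(Add(-14, Mul(-1, Pow(-5, 2))), -62) = Mul(Add(-14, Mul(-1, 25)), -62) = Mul(Add(-14, -25), -62) = Mul(-39, -62) = 2418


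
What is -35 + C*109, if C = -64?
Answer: -7011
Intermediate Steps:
-35 + C*109 = -35 - 64*109 = -35 - 6976 = -7011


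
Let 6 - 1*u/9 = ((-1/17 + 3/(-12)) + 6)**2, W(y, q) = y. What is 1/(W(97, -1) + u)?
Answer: -4624/649697 ≈ -0.0071172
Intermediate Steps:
u = -1098225/4624 (u = 54 - 9*((-1/17 + 3/(-12)) + 6)**2 = 54 - 9*((-1*1/17 + 3*(-1/12)) + 6)**2 = 54 - 9*((-1/17 - 1/4) + 6)**2 = 54 - 9*(-21/68 + 6)**2 = 54 - 9*(387/68)**2 = 54 - 9*149769/4624 = 54 - 1347921/4624 = -1098225/4624 ≈ -237.51)
1/(W(97, -1) + u) = 1/(97 - 1098225/4624) = 1/(-649697/4624) = -4624/649697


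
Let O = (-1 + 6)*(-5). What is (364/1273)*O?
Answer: -9100/1273 ≈ -7.1485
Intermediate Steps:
O = -25 (O = 5*(-5) = -25)
(364/1273)*O = (364/1273)*(-25) = -9100/1273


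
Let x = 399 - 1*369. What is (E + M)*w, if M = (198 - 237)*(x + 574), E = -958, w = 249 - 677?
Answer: 10491992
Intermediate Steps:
w = -428
x = 30 (x = 399 - 369 = 30)
M = -23556 (M = (198 - 237)*(30 + 574) = -39*604 = -23556)
(E + M)*w = (-958 - 23556)*(-428) = -24514*(-428) = 10491992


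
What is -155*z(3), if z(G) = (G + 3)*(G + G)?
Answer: -5580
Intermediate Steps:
z(G) = 2*G*(3 + G) (z(G) = (3 + G)*(2*G) = 2*G*(3 + G))
-155*z(3) = -310*3*(3 + 3) = -310*3*6 = -155*36 = -5580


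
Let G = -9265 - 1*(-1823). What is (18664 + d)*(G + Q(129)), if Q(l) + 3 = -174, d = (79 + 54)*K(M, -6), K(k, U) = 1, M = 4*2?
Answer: -143214343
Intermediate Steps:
M = 8
G = -7442 (G = -9265 + 1823 = -7442)
d = 133 (d = (79 + 54)*1 = 133*1 = 133)
Q(l) = -177 (Q(l) = -3 - 174 = -177)
(18664 + d)*(G + Q(129)) = (18664 + 133)*(-7442 - 177) = 18797*(-7619) = -143214343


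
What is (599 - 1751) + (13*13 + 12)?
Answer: -971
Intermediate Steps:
(599 - 1751) + (13*13 + 12) = -1152 + (169 + 12) = -1152 + 181 = -971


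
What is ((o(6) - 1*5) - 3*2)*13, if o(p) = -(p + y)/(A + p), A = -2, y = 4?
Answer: -351/2 ≈ -175.50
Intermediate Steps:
o(p) = -(4 + p)/(-2 + p) (o(p) = -(p + 4)/(-2 + p) = -(4 + p)/(-2 + p))
((o(6) - 1*5) - 3*2)*13 = (((-4 - 1*6)/(-2 + 6) - 1*5) - 3*2)*13 = (((-4 - 6)/4 - 5) - 6)*13 = (((¼)*(-10) - 5) - 6)*13 = ((-5/2 - 5) - 6)*13 = (-15/2 - 6)*13 = -27/2*13 = -351/2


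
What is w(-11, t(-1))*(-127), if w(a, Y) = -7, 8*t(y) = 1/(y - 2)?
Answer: 889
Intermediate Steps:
t(y) = 1/(8*(-2 + y)) (t(y) = 1/(8*(y - 2)) = 1/(8*(-2 + y)))
w(-11, t(-1))*(-127) = -7*(-127) = 889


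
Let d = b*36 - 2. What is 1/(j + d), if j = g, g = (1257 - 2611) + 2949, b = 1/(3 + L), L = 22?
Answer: 25/39861 ≈ 0.00062718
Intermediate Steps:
b = 1/25 (b = 1/(3 + 22) = 1/25 ≈ 0.040000)
d = -14/25 (d = (1/25)*36 - 2 = 36/25 - 2 = -14/25 ≈ -0.56000)
g = 1595 (g = -1354 + 2949 = 1595)
j = 1595
1/(j + d) = 1/(1595 - 14/25) = 1/(39861/25) = 25/39861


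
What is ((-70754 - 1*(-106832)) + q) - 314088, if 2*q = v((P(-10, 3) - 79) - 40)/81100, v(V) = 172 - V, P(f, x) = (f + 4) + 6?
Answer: -45093221709/162200 ≈ -2.7801e+5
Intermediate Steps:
P(f, x) = 10 + f (P(f, x) = (4 + f) + 6 = 10 + f)
q = 291/162200 (q = ((172 - (((10 - 10) - 79) - 40))/81100)/2 = ((172 - ((0 - 79) - 40))*(1/81100))/2 = ((172 - (-79 - 40))*(1/81100))/2 = ((172 - 1*(-119))*(1/81100))/2 = ((172 + 119)*(1/81100))/2 = (291*(1/81100))/2 = (1/2)*(291/81100) = 291/162200 ≈ 0.0017941)
((-70754 - 1*(-106832)) + q) - 314088 = ((-70754 - 1*(-106832)) + 291/162200) - 314088 = ((-70754 + 106832) + 291/162200) - 314088 = (36078 + 291/162200) - 314088 = 5851851891/162200 - 314088 = -45093221709/162200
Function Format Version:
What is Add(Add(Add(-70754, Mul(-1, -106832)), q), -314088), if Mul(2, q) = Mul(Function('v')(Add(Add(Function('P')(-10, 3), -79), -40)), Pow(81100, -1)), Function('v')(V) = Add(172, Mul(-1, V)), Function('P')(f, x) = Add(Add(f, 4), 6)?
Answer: Rational(-45093221709, 162200) ≈ -2.7801e+5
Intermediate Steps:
Function('P')(f, x) = Add(10, f) (Function('P')(f, x) = Add(Add(4, f), 6) = Add(10, f))
q = Rational(291, 162200) (q = Mul(Rational(1, 2), Mul(Add(172, Mul(-1, Add(Add(Add(10, -10), -79), -40))), Pow(81100, -1))) = Mul(Rational(1, 2), Mul(Add(172, Mul(-1, Add(Add(0, -79), -40))), Rational(1, 81100))) = Mul(Rational(1, 2), Mul(Add(172, Mul(-1, Add(-79, -40))), Rational(1, 81100))) = Mul(Rational(1, 2), Mul(Add(172, Mul(-1, -119)), Rational(1, 81100))) = Mul(Rational(1, 2), Mul(Add(172, 119), Rational(1, 81100))) = Mul(Rational(1, 2), Mul(291, Rational(1, 81100))) = Mul(Rational(1, 2), Rational(291, 81100)) = Rational(291, 162200) ≈ 0.0017941)
Add(Add(Add(-70754, Mul(-1, -106832)), q), -314088) = Add(Add(Add(-70754, Mul(-1, -106832)), Rational(291, 162200)), -314088) = Add(Add(Add(-70754, 106832), Rational(291, 162200)), -314088) = Add(Add(36078, Rational(291, 162200)), -314088) = Add(Rational(5851851891, 162200), -314088) = Rational(-45093221709, 162200)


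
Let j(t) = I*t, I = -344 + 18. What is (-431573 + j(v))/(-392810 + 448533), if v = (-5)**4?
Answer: -635323/55723 ≈ -11.401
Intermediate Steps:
I = -326
v = 625
j(t) = -326*t
(-431573 + j(v))/(-392810 + 448533) = (-431573 - 326*625)/(-392810 + 448533) = (-431573 - 203750)/55723 = -635323*1/55723 = -635323/55723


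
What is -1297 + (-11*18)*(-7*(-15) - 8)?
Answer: -20503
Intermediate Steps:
-1297 + (-11*18)*(-7*(-15) - 8) = -1297 - 198*(105 - 8) = -1297 - 198*97 = -1297 - 19206 = -20503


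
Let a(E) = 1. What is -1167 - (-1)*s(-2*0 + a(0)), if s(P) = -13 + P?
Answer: -1179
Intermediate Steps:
-1167 - (-1)*s(-2*0 + a(0)) = -1167 - (-1)*(-13 + (-2*0 + 1)) = -1167 - (-1)*(-13 + (0 + 1)) = -1167 - (-1)*(-13 + 1) = -1167 - (-1)*(-12) = -1167 - 1*12 = -1167 - 12 = -1179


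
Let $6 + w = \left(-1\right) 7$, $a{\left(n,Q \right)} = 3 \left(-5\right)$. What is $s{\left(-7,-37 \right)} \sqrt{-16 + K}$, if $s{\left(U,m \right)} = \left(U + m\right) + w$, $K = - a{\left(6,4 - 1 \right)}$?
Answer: $- 57 i \approx - 57.0 i$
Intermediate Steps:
$a{\left(n,Q \right)} = -15$
$K = 15$ ($K = \left(-1\right) \left(-15\right) = 15$)
$w = -13$ ($w = -6 - 7 = -13$)
$s{\left(U,m \right)} = -13 + U + m$ ($s{\left(U,m \right)} = \left(U + m\right) - 13 = -13 + U + m$)
$s{\left(-7,-37 \right)} \sqrt{-16 + K} = \left(-13 - 7 - 37\right) \sqrt{-16 + 15} = - 57 \sqrt{-1} = - 57 i$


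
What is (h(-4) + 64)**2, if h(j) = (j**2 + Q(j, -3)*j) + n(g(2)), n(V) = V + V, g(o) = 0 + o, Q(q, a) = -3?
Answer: 9216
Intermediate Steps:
g(o) = o
n(V) = 2*V
h(j) = 4 + j**2 - 3*j (h(j) = (j**2 - 3*j) + 2*2 = (j**2 - 3*j) + 4 = 4 + j**2 - 3*j)
(h(-4) + 64)**2 = ((4 + (-4)**2 - 3*(-4)) + 64)**2 = ((4 + 16 + 12) + 64)**2 = (32 + 64)**2 = 96**2 = 9216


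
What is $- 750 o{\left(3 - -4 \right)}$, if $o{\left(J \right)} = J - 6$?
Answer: $-750$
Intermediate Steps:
$o{\left(J \right)} = -6 + J$ ($o{\left(J \right)} = J - 6 = -6 + J$)
$- 750 o{\left(3 - -4 \right)} = - 750 \left(-6 + \left(3 - -4\right)\right) = - 750 \left(-6 + \left(3 + 4\right)\right) = - 750 \left(-6 + 7\right) = \left(-750\right) 1 = -750$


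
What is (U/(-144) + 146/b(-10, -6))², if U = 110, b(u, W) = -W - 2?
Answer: 6620329/5184 ≈ 1277.1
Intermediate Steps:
b(u, W) = -2 - W
(U/(-144) + 146/b(-10, -6))² = (110/(-144) + 146/(-2 - 1*(-6)))² = (110*(-1/144) + 146/(-2 + 6))² = (-55/72 + 146/4)² = (-55/72 + 146*(¼))² = (-55/72 + 73/2)² = (2573/72)² = 6620329/5184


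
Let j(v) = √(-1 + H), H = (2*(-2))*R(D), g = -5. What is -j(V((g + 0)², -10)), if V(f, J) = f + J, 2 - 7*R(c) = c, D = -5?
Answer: -I*√5 ≈ -2.2361*I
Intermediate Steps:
R(c) = 2/7 - c/7
H = -4 (H = (2*(-2))*(2/7 - ⅐*(-5)) = -4*(2/7 + 5/7) = -4*1 = -4)
V(f, J) = J + f
j(v) = I*√5 (j(v) = √(-1 - 4) = √(-5) = I*√5)
-j(V((g + 0)², -10)) = -I*√5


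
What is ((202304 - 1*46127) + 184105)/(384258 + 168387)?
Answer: 340282/552645 ≈ 0.61573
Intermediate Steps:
((202304 - 1*46127) + 184105)/(384258 + 168387) = ((202304 - 46127) + 184105)/552645 = (156177 + 184105)*(1/552645) = 340282*(1/552645) = 340282/552645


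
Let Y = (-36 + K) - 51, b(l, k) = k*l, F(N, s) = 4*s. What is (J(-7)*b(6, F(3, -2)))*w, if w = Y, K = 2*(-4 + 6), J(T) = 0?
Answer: 0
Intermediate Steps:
K = 4 (K = 2*2 = 4)
Y = -83 (Y = (-36 + 4) - 51 = -32 - 51 = -83)
w = -83
(J(-7)*b(6, F(3, -2)))*w = (0*((4*(-2))*6))*(-83) = (0*(-8*6))*(-83) = (0*(-48))*(-83) = 0*(-83) = 0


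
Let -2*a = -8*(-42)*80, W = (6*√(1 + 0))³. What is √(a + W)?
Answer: 2*I*√3306 ≈ 115.0*I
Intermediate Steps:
W = 216 (W = (6*√1)³ = (6*1)³ = 6³ = 216)
a = -13440 (a = -(-8*(-42))*80/2 = -168*80 = -½*26880 = -13440)
√(a + W) = √(-13440 + 216) = √(-13224) = 2*I*√3306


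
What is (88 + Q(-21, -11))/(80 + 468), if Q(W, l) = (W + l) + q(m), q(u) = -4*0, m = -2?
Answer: 14/137 ≈ 0.10219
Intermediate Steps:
q(u) = 0
Q(W, l) = W + l (Q(W, l) = (W + l) + 0 = W + l)
(88 + Q(-21, -11))/(80 + 468) = (88 + (-21 - 11))/(80 + 468) = (88 - 32)/548 = 56*(1/548) = 14/137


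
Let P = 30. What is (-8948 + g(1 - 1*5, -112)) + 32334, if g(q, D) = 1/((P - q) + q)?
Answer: 701581/30 ≈ 23386.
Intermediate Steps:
g(q, D) = 1/30 (g(q, D) = 1/((30 - q) + q) = 1/30)
(-8948 + g(1 - 1*5, -112)) + 32334 = (-8948 + 1/30) + 32334 = -268439/30 + 32334 = 701581/30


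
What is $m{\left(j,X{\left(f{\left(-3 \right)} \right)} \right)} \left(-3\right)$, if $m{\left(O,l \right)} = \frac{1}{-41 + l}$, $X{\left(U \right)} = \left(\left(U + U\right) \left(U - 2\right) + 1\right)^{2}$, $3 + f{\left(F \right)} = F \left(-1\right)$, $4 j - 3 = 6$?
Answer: $\frac{3}{40} \approx 0.075$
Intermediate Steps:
$j = \frac{9}{4}$ ($j = \frac{3}{4} + \frac{1}{4} \cdot 6 = \frac{3}{4} + \frac{3}{2} = \frac{9}{4} \approx 2.25$)
$f{\left(F \right)} = -3 - F$ ($f{\left(F \right)} = -3 + F \left(-1\right) = -3 - F$)
$X{\left(U \right)} = \left(1 + 2 U \left(-2 + U\right)\right)^{2}$ ($X{\left(U \right)} = \left(2 U \left(-2 + U\right) + 1\right)^{2} = \left(1 + 2 U \left(-2 + U\right)\right)^{2}$)
$m{\left(j,X{\left(f{\left(-3 \right)} \right)} \right)} \left(-3\right) = \frac{1}{-41 + \left(1 - 4 \left(-3 - -3\right) + 2 \left(-3 - -3\right)^{2}\right)^{2}} \left(-3\right) = \frac{1}{-41 + \left(1 - 4 \left(-3 + 3\right) + 2 \left(-3 + 3\right)^{2}\right)^{2}} \left(-3\right) = \frac{1}{-41 + \left(1 - 0 + 2 \cdot 0^{2}\right)^{2}} \left(-3\right) = \frac{1}{-41 + \left(1 + 0 + 2 \cdot 0\right)^{2}} \left(-3\right) = \frac{1}{-41 + \left(1 + 0 + 0\right)^{2}} \left(-3\right) = \frac{1}{-41 + 1^{2}} \left(-3\right) = \frac{1}{-41 + 1} \left(-3\right) = \frac{1}{-40} \left(-3\right) = \left(- \frac{1}{40}\right) \left(-3\right) = \frac{3}{40}$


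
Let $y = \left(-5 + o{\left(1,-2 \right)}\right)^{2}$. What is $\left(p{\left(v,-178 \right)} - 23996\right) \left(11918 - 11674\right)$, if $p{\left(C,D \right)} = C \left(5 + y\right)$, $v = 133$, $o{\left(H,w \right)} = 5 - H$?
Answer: $-5660312$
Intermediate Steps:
$y = 1$ ($y = \left(-5 + \left(5 - 1\right)\right)^{2} = \left(-5 + 4\right)^{2} = \left(-1\right)^{2} = 1$)
$p{\left(C,D \right)} = 6 C$ ($p{\left(C,D \right)} = C \left(5 + 1\right) = C 6 = 6 C$)
$\left(p{\left(v,-178 \right)} - 23996\right) \left(11918 - 11674\right) = \left(6 \cdot 133 - 23996\right) \left(11918 - 11674\right) = \left(798 - 23996\right) 244 = \left(-23198\right) 244 = -5660312$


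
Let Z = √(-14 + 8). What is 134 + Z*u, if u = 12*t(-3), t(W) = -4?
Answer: 134 - 48*I*√6 ≈ 134.0 - 117.58*I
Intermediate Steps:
Z = I*√6 (Z = √(-6) = I*√6 ≈ 2.4495*I)
u = -48 (u = 12*(-4) = -48)
134 + Z*u = 134 + (I*√6)*(-48) = 134 - 48*I*√6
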